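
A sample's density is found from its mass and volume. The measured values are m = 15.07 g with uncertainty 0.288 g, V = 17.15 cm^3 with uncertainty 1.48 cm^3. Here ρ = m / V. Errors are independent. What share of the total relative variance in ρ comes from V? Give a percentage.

(δρ/ρ)² = (1·δm/m)² + (-1·δV/V)²
  m term: (1×0.0191)² = 0.000365
  V term: (-1×0.0863)² = 0.00745
Total = 0.00781. Share from V = 0.00745/0.00781 = 0.953.

95.3%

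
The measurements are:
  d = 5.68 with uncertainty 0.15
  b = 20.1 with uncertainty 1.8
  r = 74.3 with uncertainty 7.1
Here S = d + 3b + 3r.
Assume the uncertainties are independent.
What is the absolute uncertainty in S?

Absolute uncertainties add in quadrature for a linear combination:
  (δd)² = 0.0225;  (3·δb)² = 29.2;  (3·δr)² = 454
δS = √(483) = 22.0

22.0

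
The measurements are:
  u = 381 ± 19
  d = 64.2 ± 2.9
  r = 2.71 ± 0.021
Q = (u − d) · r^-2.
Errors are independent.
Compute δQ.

2.70

Let w = u − d = 317. δw = √(δu² + δd²) = √(361 + 8.41) = 19.2, so δw/w = 0.0607.
Q is then a monomial in w, r:
δQ/Q = √((δw/w)² + (-2·δr/r)²) = √(0.00368 + 0.000240) = 0.0626
Q = 43.1, so δQ = 0.0626 × 43.1 = 2.70.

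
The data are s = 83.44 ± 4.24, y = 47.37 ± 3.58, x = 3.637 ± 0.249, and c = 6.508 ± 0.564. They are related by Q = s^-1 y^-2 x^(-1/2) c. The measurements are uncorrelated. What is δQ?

For a monomial Q ∝ s^-1, y^-2, x^(-1/2), c, fractional errors add in quadrature:
  (-1·δs/s)² = (-1×0.0508)² = 0.00258;  (-2·δy/y)² = (-2×0.0756)² = 0.0228;  (−½·δx/x)² = (-0.5×0.0685)² = 0.00117;  (1·δc/c)² = (1×0.0867)² = 0.00751
δQ/Q = √(0.0341) = 0.185
Q = 1.823e-05, so δQ = 0.185 × 1.823e-05 = 3.37e-06.

3.37e-06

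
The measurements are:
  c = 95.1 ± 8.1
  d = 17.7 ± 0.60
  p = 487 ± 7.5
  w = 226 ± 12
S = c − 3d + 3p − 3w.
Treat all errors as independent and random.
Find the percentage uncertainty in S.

Absolute uncertainties add in quadrature for a linear combination:
  (δc)² = 65.6;  (3·δd)² = 3.24;  (3·δp)² = 506;  (3·δw)² = 1300
δS = √(1870) = 43.3
S = 825, so δS/S = 43.3/825 = 0.0524.

5.24%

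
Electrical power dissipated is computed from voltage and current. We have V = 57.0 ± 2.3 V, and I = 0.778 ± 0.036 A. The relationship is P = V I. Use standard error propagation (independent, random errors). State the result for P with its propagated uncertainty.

Since P is a product/quotient, work with relative uncertainties:
  (1·δV/V)² = (1×0.0404)² = 0.00163;  (1·δI/I)² = (1×0.0463)² = 0.00214
δP/P = √(0.00377) = 0.0614
P = 44.3 W, so δP = 0.0614 × 44.3 = 2.72 W.

44.3 ± 2.72 W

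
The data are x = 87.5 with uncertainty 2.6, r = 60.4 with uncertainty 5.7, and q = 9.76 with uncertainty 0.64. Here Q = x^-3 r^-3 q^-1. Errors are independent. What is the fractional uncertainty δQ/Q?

0.304

Each factor contributes (exponent × relative error)² to (δQ/Q)²:
  (-3·δx/x)² = (-3×0.0297)² = 0.00795;  (-3·δr/r)² = (-3×0.0944)² = 0.0802;  (-1·δq/q)² = (-1×0.0656)² = 0.00430
δQ/Q = √(0.0924) = 0.304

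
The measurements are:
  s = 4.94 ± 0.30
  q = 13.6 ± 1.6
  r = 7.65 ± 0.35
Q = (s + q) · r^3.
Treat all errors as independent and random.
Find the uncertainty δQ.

Let u = s + q = 18.5. δu = √(δs² + δq²) = √(0.0900 + 2.56) = 1.63, so δu/u = 0.0878.
Q is then a monomial in u, r:
δQ/Q = √((δu/u)² + (3·δr/r)²) = √(0.00771 + 0.0188) = 0.163
Q = 8300, so δQ = 0.163 × 8300 = 1350.

1350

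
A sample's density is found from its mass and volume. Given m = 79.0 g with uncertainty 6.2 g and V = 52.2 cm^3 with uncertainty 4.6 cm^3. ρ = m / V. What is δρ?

For a monomial ρ ∝ m, V^-1, fractional errors add in quadrature:
  (1·δm/m)² = (1×0.0785)² = 0.00616;  (-1·δV/V)² = (-1×0.0881)² = 0.00777
δρ/ρ = √(0.0139) = 0.118
ρ = 1.51 g/cm^3, so δρ = 0.118 × 1.51 = 0.179 g/cm^3.

0.179 g/cm^3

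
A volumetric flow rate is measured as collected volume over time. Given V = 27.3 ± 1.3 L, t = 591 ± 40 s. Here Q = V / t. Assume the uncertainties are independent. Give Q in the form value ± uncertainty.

Since Q is a product/quotient, work with relative uncertainties:
  (1·δV/V)² = (1×0.0476)² = 0.00227;  (-1·δt/t)² = (-1×0.0677)² = 0.00458
δQ/Q = √(0.00685) = 0.0828
Q = 0.0462 L/s, so δQ = 0.0828 × 0.0462 = 0.00382 L/s.

0.0462 ± 0.00382 L/s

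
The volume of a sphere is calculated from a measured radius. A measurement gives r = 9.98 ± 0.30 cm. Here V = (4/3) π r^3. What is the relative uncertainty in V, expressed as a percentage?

V ∝ r^3, so δV/V = |3| · δr/r = 3 × 0.0301 = 0.0902.

9.02%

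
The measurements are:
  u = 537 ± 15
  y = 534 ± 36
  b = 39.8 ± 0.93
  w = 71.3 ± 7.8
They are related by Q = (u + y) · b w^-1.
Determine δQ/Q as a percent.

11.8%

Let h = u + y = 1070. δh = √(δu² + δy²) = √(225 + 1300) = 39.0, so δh/h = 0.0364.
Q is then a monomial in h, b, w:
δQ/Q = √((δh/h)² + (1·δb/b)² + (-1·δw/w)²) = √(0.00133 + 0.000546 + 0.0120) = 0.118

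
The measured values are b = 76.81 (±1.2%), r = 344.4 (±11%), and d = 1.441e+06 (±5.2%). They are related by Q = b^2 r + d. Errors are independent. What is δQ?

Let p = b^2·r = 2.032e+06. δp/p = √((2·δb/b)² + (1·δr/r)²) = √(0.000576 + 0.0121) = 0.113, so δp = 2.29e+05.
Q = p + d: δQ = √(δp² + δd²) = √(5.23e+10 + 5.61e+09) = 2.41e+05

2.41e+05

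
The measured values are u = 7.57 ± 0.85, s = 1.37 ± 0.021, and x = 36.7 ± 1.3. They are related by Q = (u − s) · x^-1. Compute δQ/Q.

0.142

Let w = u − s = 6.20. δw = √(δu² + δs²) = √(0.722 + 0.000441) = 0.850, so δw/w = 0.137.
Q is then a monomial in w, x:
δQ/Q = √((δw/w)² + (-1·δx/x)²) = √(0.0188 + 0.00125) = 0.142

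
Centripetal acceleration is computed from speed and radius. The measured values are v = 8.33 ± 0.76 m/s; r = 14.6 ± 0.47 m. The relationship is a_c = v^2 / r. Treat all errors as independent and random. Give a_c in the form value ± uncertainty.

Relative error in a monomial: (δa_c/a_c)² = Σ (nᵢ · δxᵢ/xᵢ)².
  (2·δv/v)² = (2×0.0912)² = 0.0333;  (-1·δr/r)² = (-1×0.0322)² = 0.00104
δa_c/a_c = √(0.0343) = 0.185
a_c = 4.75 m/s^2, so δa_c = 0.185 × 4.75 = 0.881 m/s^2.

4.75 ± 0.881 m/s^2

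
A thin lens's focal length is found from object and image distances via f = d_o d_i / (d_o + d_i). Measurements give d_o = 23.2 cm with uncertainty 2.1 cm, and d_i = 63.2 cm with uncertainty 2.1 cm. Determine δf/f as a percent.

∂f/∂d_o = (d_i/(d_o+d_i))² = 0.535;  ∂f/∂d_i = (d_o/(d_o+d_i))² = 0.0721
δf = √((∂f/∂d_o · δd_o)² + (∂f/∂d_i · δd_i)²) = √(1.26 + 0.0229) = 1.13 cm
f = 17.0 cm, so δf/f = 1.13/17.0 = 0.0668.

6.68%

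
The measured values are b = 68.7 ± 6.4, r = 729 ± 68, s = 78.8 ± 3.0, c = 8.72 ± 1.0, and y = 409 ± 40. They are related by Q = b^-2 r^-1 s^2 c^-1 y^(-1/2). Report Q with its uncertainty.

Since Q is a product/quotient, work with relative uncertainties:
  (-2·δb/b)² = (-2×0.0932)² = 0.0347;  (-1·δr/r)² = (-1×0.0933)² = 0.00870;  (2·δs/s)² = (2×0.0381)² = 0.00580;  (-1·δc/c)² = (-1×0.115)² = 0.0132;  (−½·δy/y)² = (-0.5×0.0978)² = 0.00239
δQ/Q = √(0.0648) = 0.254
Q = 1.02e-05, so δQ = 0.254 × 1.02e-05 = 2.6e-06.

(1.02 ± 0.260) × 10^-5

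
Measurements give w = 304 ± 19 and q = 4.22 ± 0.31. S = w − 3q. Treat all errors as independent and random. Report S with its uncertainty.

291 ± 19.0

Sums and differences: (δS)² = Σ (cᵢ δxᵢ)².
  (δw)² = 361;  (3·δq)² = 0.865
δS = √(362) = 19.0
S = 291.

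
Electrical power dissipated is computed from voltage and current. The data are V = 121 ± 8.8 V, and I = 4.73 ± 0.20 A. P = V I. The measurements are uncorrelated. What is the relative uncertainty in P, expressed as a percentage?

P is a product of powers, so relative uncertainties combine in quadrature:
  (1·δV/V)² = (1×0.0727)² = 0.00529;  (1·δI/I)² = (1×0.0423)² = 0.00179
δP/P = √(0.00708) = 0.0841

8.41%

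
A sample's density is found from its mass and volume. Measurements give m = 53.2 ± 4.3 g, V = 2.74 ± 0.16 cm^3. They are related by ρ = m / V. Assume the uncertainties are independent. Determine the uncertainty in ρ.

1.94 g/cm^3

ρ is a product of powers, so relative uncertainties combine in quadrature:
  (1·δm/m)² = (1×0.0808)² = 0.00653;  (-1·δV/V)² = (-1×0.0584)² = 0.00341
δρ/ρ = √(0.00994) = 0.0997
ρ = 19.4 g/cm^3, so δρ = 0.0997 × 19.4 = 1.94 g/cm^3.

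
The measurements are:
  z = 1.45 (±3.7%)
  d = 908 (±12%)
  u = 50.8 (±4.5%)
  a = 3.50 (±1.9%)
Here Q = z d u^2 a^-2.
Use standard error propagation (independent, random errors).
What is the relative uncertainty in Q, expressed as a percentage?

Since Q is a product/quotient, work with relative uncertainties:
  (1·δz/z)² = (1×0.0370)² = 0.00137;  (1·δd/d)² = (1×0.120)² = 0.0144;  (2·δu/u)² = (2×0.0450)² = 0.00810;  (-2·δa/a)² = (-2×0.0190)² = 0.00144
δQ/Q = √(0.0253) = 0.159

15.9%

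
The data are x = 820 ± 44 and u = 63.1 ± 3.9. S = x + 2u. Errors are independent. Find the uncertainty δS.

44.7

Absolute uncertainties add in quadrature for a linear combination:
  (δx)² = 1940;  (2·δu)² = 60.8
δS = √(2000) = 44.7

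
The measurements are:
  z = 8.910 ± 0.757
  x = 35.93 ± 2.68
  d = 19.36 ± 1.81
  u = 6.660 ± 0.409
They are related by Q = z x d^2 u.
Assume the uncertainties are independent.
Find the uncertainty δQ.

1.81e+05

Products/powers → add relative errors in quadrature, weighted by exponent:
  (1·δz/z)² = (1×0.0850)² = 0.00722;  (1·δx/x)² = (1×0.0746)² = 0.00556;  (2·δd/d)² = (2×0.0935)² = 0.0350;  (1·δu/u)² = (1×0.0614)² = 0.00377
δQ/Q = √(0.0515) = 0.227
Q = 799100, so δQ = 0.227 × 799100 = 1.81e+05.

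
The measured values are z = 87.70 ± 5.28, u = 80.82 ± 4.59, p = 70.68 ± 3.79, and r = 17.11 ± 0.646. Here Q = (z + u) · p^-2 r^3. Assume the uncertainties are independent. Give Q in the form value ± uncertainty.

Let w = z + u = 168.5. δw = √(δz² + δu²) = √(27.9 + 21.1) = 7.00, so δw/w = 0.0415.
Q is then a monomial in w, p, r:
δQ/Q = √((δw/w)² + (-2·δp/p)² + (3·δr/r)²) = √(0.00172 + 0.0115 + 0.0128) = 0.161
Q = 169.0, so δQ = 0.161 × 169.0 = 27.3.

169.0 ± 27.3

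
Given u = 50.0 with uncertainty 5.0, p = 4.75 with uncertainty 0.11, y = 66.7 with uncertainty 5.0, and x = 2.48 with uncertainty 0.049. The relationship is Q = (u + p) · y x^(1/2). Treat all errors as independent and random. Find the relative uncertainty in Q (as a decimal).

Let w = u + p = 54.8. δw = √(δu² + δp²) = √(25.0 + 0.0121) = 5.00, so δw/w = 0.0913.
Q is then a monomial in w, y, x:
δQ/Q = √((δw/w)² + (1·δy/y)² + (½·δx/x)²) = √(0.00834 + 0.00562 + 9.76e-05) = 0.119

0.119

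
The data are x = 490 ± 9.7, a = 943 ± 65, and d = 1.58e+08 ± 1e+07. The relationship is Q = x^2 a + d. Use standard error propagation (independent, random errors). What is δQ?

2.06e+07

Let p = x^2·a = 2.26e+08. δp/p = √((2·δx/x)² + (1·δa/a)²) = √(0.00157 + 0.00475) = 0.0795, so δp = 1.8e+07.
Q = p + d: δQ = √(δp² + δd²) = √(3.24e+14 + 1e+14) = 2.06e+07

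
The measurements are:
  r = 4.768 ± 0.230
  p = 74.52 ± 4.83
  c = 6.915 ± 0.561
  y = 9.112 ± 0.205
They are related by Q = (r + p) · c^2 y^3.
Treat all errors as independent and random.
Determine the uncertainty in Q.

5.34e+05

Let u = r + p = 79.29. δu = √(δr² + δp²) = √(0.0529 + 23.3) = 4.84, so δu/u = 0.0610.
Q is then a monomial in u, c, y:
δQ/Q = √((δu/u)² + (2·δc/c)² + (3·δy/y)²) = √(0.00372 + 0.0263 + 0.00456) = 0.186
Q = 2.868e+06, so δQ = 0.186 × 2.868e+06 = 5.34e+05.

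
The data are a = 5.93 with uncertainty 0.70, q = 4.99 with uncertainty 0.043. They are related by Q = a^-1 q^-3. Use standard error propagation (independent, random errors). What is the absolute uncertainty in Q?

0.000164

Relative error in a monomial: (δQ/Q)² = Σ (nᵢ · δxᵢ/xᵢ)².
  (-1·δa/a)² = (-1×0.118)² = 0.0139;  (-3·δq/q)² = (-3×0.00862)² = 0.000668
δQ/Q = √(0.0146) = 0.121
Q = 0.00136, so δQ = 0.121 × 0.00136 = 0.000164.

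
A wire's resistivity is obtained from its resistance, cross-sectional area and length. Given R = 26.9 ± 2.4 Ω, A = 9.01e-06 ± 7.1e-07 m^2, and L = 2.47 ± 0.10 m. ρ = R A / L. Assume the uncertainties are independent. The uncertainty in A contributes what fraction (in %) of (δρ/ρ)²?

39.3%

(δρ/ρ)² = (1·δR/R)² + (1·δA/A)² + (-1·δL/L)²
  R term: (1×0.0892)² = 0.00796
  A term: (1×0.0788)² = 0.00621
  L term: (-1×0.0405)² = 0.00164
Total = 0.0158. Share from A = 0.00621/0.0158 = 0.393.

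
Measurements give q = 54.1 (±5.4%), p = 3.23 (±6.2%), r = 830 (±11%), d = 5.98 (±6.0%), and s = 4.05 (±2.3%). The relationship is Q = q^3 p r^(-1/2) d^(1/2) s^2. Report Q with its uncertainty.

(7.12 ± 1.35) × 10^5

For a monomial Q ∝ q^3, p, r^(-1/2), d^(1/2), s^2, fractional errors add in quadrature:
  (3·δq/q)² = (3×0.0540)² = 0.0262;  (1·δp/p)² = (1×0.0620)² = 0.00384;  (−½·δr/r)² = (-0.5×0.110)² = 0.00302;  (½·δd/d)² = (0.5×0.0600)² = 0.000900;  (2·δs/s)² = (2×0.0230)² = 0.00212
δQ/Q = √(0.0361) = 0.190
Q = 7.12e+05, so δQ = 0.190 × 7.12e+05 = 1.35e+05.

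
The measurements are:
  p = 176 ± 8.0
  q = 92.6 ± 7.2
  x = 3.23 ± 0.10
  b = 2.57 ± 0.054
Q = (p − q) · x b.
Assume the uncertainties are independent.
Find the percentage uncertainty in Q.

13.4%

Let u = p − q = 83.4. δu = √(δp² + δq²) = √(64.0 + 51.8) = 10.8, so δu/u = 0.129.
Q is then a monomial in u, x, b:
δQ/Q = √((δu/u)² + (1·δx/x)² + (1·δb/b)²) = √(0.0167 + 0.000959 + 0.000441) = 0.134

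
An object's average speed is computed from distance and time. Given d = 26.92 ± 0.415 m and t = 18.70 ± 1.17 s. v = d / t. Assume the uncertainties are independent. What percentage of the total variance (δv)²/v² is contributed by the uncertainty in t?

94.3%

(δv/v)² = (1·δd/d)² + (-1·δt/t)²
  d term: (1×0.0154)² = 0.000238
  t term: (-1×0.0626)² = 0.00391
Total = 0.00415. Share from t = 0.00391/0.00415 = 0.943.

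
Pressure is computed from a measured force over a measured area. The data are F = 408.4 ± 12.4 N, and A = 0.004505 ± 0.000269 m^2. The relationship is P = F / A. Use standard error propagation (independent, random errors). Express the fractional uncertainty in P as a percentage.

6.70%

P is a product of powers, so relative uncertainties combine in quadrature:
  (1·δF/F)² = (1×0.0304)² = 0.000922;  (-1·δA/A)² = (-1×0.0597)² = 0.00357
δP/P = √(0.00449) = 0.0670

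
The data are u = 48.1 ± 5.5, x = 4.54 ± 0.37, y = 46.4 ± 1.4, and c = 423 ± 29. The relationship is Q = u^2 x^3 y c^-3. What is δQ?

0.0523

Relative error in a monomial: (δQ/Q)² = Σ (nᵢ · δxᵢ/xᵢ)².
  (2·δu/u)² = (2×0.114)² = 0.0523;  (3·δx/x)² = (3×0.0815)² = 0.0598;  (1·δy/y)² = (1×0.0302)² = 0.000910;  (-3·δc/c)² = (-3×0.0686)² = 0.0423
δQ/Q = √(0.155) = 0.394
Q = 0.133, so δQ = 0.394 × 0.133 = 0.0523.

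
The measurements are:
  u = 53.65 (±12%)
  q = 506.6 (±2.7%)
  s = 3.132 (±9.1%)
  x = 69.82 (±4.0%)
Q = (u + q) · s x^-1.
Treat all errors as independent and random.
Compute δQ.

Let w = u + q = 560.2. δw = √(δu² + δq²) = √(41.4 + 187) = 15.1, so δw/w = 0.0270.
Q is then a monomial in w, s, x:
δQ/Q = √((δw/w)² + (1·δs/s)² + (-1·δx/x)²) = √(0.000728 + 0.00828 + 0.00160) = 0.103
Q = 25.13, so δQ = 0.103 × 25.13 = 2.59.

2.59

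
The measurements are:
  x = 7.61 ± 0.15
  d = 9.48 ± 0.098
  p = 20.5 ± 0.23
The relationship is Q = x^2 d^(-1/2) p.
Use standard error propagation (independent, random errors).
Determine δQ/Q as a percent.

4.13%

Q is a product of powers, so relative uncertainties combine in quadrature:
  (2·δx/x)² = (2×0.0197)² = 0.00155;  (−½·δd/d)² = (-0.5×0.0103)² = 2.67e-05;  (1·δp/p)² = (1×0.0112)² = 0.000126
δQ/Q = √(0.00171) = 0.0413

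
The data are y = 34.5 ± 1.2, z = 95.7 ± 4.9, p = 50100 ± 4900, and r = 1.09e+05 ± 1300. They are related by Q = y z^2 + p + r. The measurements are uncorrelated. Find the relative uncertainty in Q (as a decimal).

0.0727

Let w = y·z^2 = 3.16e+05. δw/w = √((1·δy/y)² + (2·δz/z)²) = √(0.00121 + 0.0105) = 0.108, so δw = 34200.
Q = w + p + r: δQ = √(δw² + δp² + δr²) = √(1.17e+09 + 2.4e+07 + 1.69e+06) = 34500
Q = 4.75e+05, so δQ/Q = 34500/4.75e+05 = 0.0727.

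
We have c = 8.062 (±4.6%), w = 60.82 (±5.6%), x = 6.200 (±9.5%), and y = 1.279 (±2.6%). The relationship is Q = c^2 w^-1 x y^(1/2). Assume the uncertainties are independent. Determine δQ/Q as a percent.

14.4%

Products/powers → add relative errors in quadrature, weighted by exponent:
  (2·δc/c)² = (2×0.0460)² = 0.00846;  (-1·δw/w)² = (-1×0.0560)² = 0.00314;  (1·δx/x)² = (1×0.0950)² = 0.00903;  (½·δy/y)² = (0.5×0.0260)² = 0.000169
δQ/Q = √(0.0208) = 0.144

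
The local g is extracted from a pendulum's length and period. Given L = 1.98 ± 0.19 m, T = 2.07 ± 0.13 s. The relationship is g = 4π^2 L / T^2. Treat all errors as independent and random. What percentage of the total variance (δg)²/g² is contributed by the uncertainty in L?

36.9%

(δg/g)² = (1·δL/L)² + (-2·δT/T)²
  L term: (1×0.0960)² = 0.00921
  T term: (-2×0.0628)² = 0.0158
Total = 0.0250. Share from L = 0.00921/0.0250 = 0.369.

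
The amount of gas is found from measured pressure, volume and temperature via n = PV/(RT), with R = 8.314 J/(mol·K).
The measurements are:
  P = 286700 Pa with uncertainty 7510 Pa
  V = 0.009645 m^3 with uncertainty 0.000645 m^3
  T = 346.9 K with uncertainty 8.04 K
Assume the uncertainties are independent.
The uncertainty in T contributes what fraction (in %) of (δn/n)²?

(δn/n)² = (1·δP/P)² + (1·δV/V)² + (-1·δT/T)²
  P term: (1×0.0262)² = 0.000686
  V term: (1×0.0669)² = 0.00447
  T term: (-1×0.0232)² = 0.000537
Total = 0.00570. Share from T = 0.000537/0.00570 = 0.0943.

9.43%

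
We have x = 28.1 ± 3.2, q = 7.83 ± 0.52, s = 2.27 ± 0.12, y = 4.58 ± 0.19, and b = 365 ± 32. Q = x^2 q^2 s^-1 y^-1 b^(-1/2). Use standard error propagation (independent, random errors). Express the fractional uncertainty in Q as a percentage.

27.6%

Products/powers → add relative errors in quadrature, weighted by exponent:
  (2·δx/x)² = (2×0.114)² = 0.0519;  (2·δq/q)² = (2×0.0664)² = 0.0176;  (-1·δs/s)² = (-1×0.0529)² = 0.00279;  (-1·δy/y)² = (-1×0.0415)² = 0.00172;  (−½·δb/b)² = (-0.5×0.0877)² = 0.00192
δQ/Q = √(0.0760) = 0.276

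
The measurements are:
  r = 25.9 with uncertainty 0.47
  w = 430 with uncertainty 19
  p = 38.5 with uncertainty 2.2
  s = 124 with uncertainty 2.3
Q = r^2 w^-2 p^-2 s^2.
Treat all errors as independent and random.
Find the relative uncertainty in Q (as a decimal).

Each factor contributes (exponent × relative error)² to (δQ/Q)²:
  (2·δr/r)² = (2×0.0181)² = 0.00132;  (-2·δw/w)² = (-2×0.0442)² = 0.00781;  (-2·δp/p)² = (-2×0.0571)² = 0.0131;  (2·δs/s)² = (2×0.0185)² = 0.00138
δQ/Q = √(0.0236) = 0.154

0.154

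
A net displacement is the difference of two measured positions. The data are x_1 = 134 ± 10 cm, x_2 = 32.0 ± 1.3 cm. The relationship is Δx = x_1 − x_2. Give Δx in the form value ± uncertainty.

102 ± 10.1 cm

Absolute uncertainties add in quadrature for a linear combination:
  (δx_1)² = 100;  (δx_2)² = 1.69
δΔx = √(102) = 10.1 cm
Δx = 102 cm.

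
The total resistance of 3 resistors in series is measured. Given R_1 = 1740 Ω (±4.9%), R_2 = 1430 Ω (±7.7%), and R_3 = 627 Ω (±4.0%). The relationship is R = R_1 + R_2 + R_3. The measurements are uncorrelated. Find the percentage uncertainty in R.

Absolute uncertainties add in quadrature for a linear combination:
  (δR_1)² = 7270;  (δR_2)² = 12100;  (δR_3)² = 629
δR = √(20000) = 142 Ω
R = 3800 Ω, so δR/R = 142/3800 = 0.0373.

3.73%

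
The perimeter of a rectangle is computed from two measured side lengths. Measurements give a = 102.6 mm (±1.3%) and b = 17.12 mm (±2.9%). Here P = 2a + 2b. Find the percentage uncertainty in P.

Absolute uncertainties add in quadrature for a linear combination:
  (2·δa)² = 7.12;  (2·δb)² = 0.986
δP = √(8.10) = 2.85 mm
P = 239.4 mm, so δP/P = 2.85/239.4 = 0.0119.

1.19%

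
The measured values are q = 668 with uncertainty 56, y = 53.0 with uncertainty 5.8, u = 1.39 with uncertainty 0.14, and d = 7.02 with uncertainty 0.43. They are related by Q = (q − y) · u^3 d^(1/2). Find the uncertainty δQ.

1390

Let w = q − y = 615. δw = √(δq² + δy²) = √(3140 + 33.6) = 56.3, so δw/w = 0.0915.
Q is then a monomial in w, u, d:
δQ/Q = √((δw/w)² + (3·δu/u)² + (½·δd/d)²) = √(0.00838 + 0.0913 + 0.000938) = 0.317
Q = 4380, so δQ = 0.317 × 4380 = 1390.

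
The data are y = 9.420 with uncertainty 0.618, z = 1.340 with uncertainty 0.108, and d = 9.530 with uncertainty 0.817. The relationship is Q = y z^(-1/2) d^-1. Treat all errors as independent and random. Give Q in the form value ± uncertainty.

0.8539 ± 0.0984

Each factor contributes (exponent × relative error)² to (δQ/Q)²:
  (1·δy/y)² = (1×0.0656)² = 0.00430;  (−½·δz/z)² = (-0.5×0.0806)² = 0.00162;  (-1·δd/d)² = (-1×0.0857)² = 0.00735
δQ/Q = √(0.0133) = 0.115
Q = 0.8539, so δQ = 0.115 × 0.8539 = 0.0984.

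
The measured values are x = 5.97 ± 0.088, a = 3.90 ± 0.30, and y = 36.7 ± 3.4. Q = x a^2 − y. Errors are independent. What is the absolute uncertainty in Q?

Let p = x·a^2 = 90.8. δp/p = √((1·δx/x)² + (2·δa/a)²) = √(0.000217 + 0.0237) = 0.155, so δp = 14.0.
Q = p − y: δQ = √(δp² + δy²) = √(197 + 11.6) = 14.4

14.4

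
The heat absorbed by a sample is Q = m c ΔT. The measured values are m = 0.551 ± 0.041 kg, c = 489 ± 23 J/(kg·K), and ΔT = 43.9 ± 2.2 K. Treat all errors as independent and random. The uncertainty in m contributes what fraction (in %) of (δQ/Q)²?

54.0%

(δQ/Q)² = (1·δm/m)² + (1·δc/c)² + (1·δΔT/ΔT)²
  m term: (1×0.0744)² = 0.00554
  c term: (1×0.0470)² = 0.00221
  ΔT term: (1×0.0501)² = 0.00251
Total = 0.0103. Share from m = 0.00554/0.0103 = 0.540.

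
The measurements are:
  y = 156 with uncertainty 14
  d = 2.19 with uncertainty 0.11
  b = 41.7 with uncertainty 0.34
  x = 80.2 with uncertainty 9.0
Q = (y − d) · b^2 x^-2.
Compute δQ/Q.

0.243

Let u = y − d = 154. δu = √(δy² + δd²) = √(196 + 0.0121) = 14.0, so δu/u = 0.0910.
Q is then a monomial in u, b, x:
δQ/Q = √((δu/u)² + (2·δb/b)² + (-2·δx/x)²) = √(0.00829 + 0.000266 + 0.0504) = 0.243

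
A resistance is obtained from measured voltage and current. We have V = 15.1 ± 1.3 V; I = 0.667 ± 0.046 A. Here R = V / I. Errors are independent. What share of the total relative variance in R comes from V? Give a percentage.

(δR/R)² = (1·δV/V)² + (-1·δI/I)²
  V term: (1×0.0861)² = 0.00741
  I term: (-1×0.0690)² = 0.00476
Total = 0.0122. Share from V = 0.00741/0.0122 = 0.609.

60.9%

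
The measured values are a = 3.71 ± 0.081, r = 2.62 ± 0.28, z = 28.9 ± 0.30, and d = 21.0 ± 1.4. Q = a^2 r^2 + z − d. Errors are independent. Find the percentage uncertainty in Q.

20.2%

Let p = a^2·r^2 = 94.5. δp/p = √((2·δa/a)² + (2·δr/r)²) = √(0.00191 + 0.0457) = 0.218, so δp = 20.6.
Q = p + z − d: δQ = √(δp² + δz² + δd²) = √(425 + 0.0900 + 1.96) = 20.7
Q = 102, so δQ/Q = 20.7/102 = 0.202.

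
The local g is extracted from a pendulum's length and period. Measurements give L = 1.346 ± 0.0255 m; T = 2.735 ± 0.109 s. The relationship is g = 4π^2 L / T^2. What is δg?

For a monomial g ∝ L, T^-2, fractional errors add in quadrature:
  (1·δL/L)² = (1×0.0189)² = 0.000359;  (-2·δT/T)² = (-2×0.0399)² = 0.00635
δg/g = √(0.00671) = 0.0819
g = 7.104 m/s^2, so δg = 0.0819 × 7.104 = 0.582 m/s^2.

0.582 m/s^2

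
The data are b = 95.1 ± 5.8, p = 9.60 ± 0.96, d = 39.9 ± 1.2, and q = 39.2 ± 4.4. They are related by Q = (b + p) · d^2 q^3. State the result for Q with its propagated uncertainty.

(1.00 ± 0.348) × 10^10

Let u = b + p = 105. δu = √(δb² + δp²) = √(33.6 + 0.922) = 5.88, so δu/u = 0.0562.
Q is then a monomial in u, d, q:
δQ/Q = √((δu/u)² + (2·δd/d)² + (3·δq/q)²) = √(0.00315 + 0.00362 + 0.113) = 0.347
Q = 1e+10, so δQ = 0.347 × 1e+10 = 3.48e+09.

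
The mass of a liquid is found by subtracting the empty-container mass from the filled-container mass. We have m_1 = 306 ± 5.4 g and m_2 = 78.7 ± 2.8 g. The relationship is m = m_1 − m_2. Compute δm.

Absolute uncertainties add in quadrature for a linear combination:
  (δm_1)² = 29.2;  (δm_2)² = 7.84
δm = √(37.0) = 6.08 g

6.08 g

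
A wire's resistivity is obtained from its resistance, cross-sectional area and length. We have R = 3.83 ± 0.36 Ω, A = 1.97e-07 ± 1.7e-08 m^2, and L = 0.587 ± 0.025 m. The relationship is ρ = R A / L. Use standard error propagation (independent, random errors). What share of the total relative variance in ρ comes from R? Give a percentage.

48.8%

(δρ/ρ)² = (1·δR/R)² + (1·δA/A)² + (-1·δL/L)²
  R term: (1×0.0940)² = 0.00884
  A term: (1×0.0863)² = 0.00745
  L term: (-1×0.0426)² = 0.00181
Total = 0.0181. Share from R = 0.00884/0.0181 = 0.488.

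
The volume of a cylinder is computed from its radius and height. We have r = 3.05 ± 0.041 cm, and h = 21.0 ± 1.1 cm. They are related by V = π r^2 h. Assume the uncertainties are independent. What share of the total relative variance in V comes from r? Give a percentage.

(δV/V)² = (2·δr/r)² + (1·δh/h)²
  r term: (2×0.0134)² = 0.000723
  h term: (1×0.0524)² = 0.00274
Total = 0.00347. Share from r = 0.000723/0.00347 = 0.209.

20.9%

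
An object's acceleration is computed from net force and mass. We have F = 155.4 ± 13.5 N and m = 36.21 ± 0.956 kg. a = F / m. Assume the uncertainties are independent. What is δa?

0.390 m/s^2

Relative error in a monomial: (δa/a)² = Σ (nᵢ · δxᵢ/xᵢ)².
  (1·δF/F)² = (1×0.0869)² = 0.00755;  (-1·δm/m)² = (-1×0.0264)² = 0.000697
δa/a = √(0.00824) = 0.0908
a = 4.292 m/s^2, so δa = 0.0908 × 4.292 = 0.390 m/s^2.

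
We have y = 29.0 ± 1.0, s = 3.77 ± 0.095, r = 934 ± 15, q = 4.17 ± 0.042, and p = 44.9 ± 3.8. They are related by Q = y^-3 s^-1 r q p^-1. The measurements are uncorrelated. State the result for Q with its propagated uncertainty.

Relative error in a monomial: (δQ/Q)² = Σ (nᵢ · δxᵢ/xᵢ)².
  (-3·δy/y)² = (-3×0.0345)² = 0.0107;  (-1·δs/s)² = (-1×0.0252)² = 0.000635;  (1·δr/r)² = (1×0.0161)² = 0.000258;  (1·δq/q)² = (1×0.0101)² = 0.000101;  (-1·δp/p)² = (-1×0.0846)² = 0.00716
δQ/Q = √(0.0189) = 0.137
Q = 0.000943, so δQ = 0.137 × 0.000943 = 0.000130.

0.000943 ± 0.000130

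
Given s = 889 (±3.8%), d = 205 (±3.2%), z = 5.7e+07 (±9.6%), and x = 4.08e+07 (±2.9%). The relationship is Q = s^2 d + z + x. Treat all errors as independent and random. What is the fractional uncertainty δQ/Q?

0.0558

Let p = s^2·d = 1.62e+08. δp/p = √((2·δs/s)² + (1·δd/d)²) = √(0.00578 + 0.00102) = 0.0825, so δp = 1.34e+07.
Q = p + z + x: δQ = √(δp² + δz² + δx²) = √(1.78e+14 + 2.99e+13 + 1.4e+12) = 1.45e+07
Q = 2.6e+08, so δQ/Q = 1.45e+07/2.6e+08 = 0.0558.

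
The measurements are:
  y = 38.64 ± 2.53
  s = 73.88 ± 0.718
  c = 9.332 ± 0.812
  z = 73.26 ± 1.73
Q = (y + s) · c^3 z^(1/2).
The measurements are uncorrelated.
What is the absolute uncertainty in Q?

Let u = y + s = 112.5. δu = √(δy² + δs²) = √(6.40 + 0.516) = 2.63, so δu/u = 0.0234.
Q is then a monomial in u, c, z:
δQ/Q = √((δu/u)² + (3·δc/c)² + (½·δz/z)²) = √(0.000546 + 0.0681 + 0.000139) = 0.262
Q = 782700, so δQ = 0.262 × 782700 = 2.05e+05.

2.05e+05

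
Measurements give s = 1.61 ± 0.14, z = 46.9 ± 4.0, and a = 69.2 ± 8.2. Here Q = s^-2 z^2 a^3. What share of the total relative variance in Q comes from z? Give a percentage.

15.7%

(δQ/Q)² = (-2·δs/s)² + (2·δz/z)² + (3·δa/a)²
  s term: (-2×0.0870)² = 0.0302
  z term: (2×0.0853)² = 0.0291
  a term: (3×0.118)² = 0.126
Total = 0.186. Share from z = 0.0291/0.186 = 0.157.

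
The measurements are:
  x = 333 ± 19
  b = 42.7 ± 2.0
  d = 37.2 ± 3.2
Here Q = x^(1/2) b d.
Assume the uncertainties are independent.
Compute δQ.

2960

Relative error in a monomial: (δQ/Q)² = Σ (nᵢ · δxᵢ/xᵢ)².
  (½·δx/x)² = (0.5×0.0571)² = 0.000814;  (1·δb/b)² = (1×0.0468)² = 0.00219;  (1·δd/d)² = (1×0.0860)² = 0.00740
δQ/Q = √(0.0104) = 0.102
Q = 29000, so δQ = 0.102 × 29000 = 2960.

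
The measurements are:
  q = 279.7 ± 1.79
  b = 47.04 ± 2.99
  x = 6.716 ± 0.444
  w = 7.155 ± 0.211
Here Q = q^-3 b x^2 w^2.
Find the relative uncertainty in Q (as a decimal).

Q is a product of powers, so relative uncertainties combine in quadrature:
  (-3·δq/q)² = (-3×0.00640)² = 0.000369;  (1·δb/b)² = (1×0.0636)² = 0.00404;  (2·δx/x)² = (2×0.0661)² = 0.0175;  (2·δw/w)² = (2×0.0295)² = 0.00348
δQ/Q = √(0.0254) = 0.159

0.159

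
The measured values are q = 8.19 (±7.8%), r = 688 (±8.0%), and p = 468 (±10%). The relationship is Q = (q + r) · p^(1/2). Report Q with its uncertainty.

15100 ± 1410

Let u = q + r = 696. δu = √(δq² + δr²) = √(0.408 + 3030) = 55.0, so δu/u = 0.0791.
Q is then a monomial in u, p:
δQ/Q = √((δu/u)² + (½·δp/p)²) = √(0.00625 + 0.00250) = 0.0935
Q = 15100, so δQ = 0.0935 × 15100 = 1410.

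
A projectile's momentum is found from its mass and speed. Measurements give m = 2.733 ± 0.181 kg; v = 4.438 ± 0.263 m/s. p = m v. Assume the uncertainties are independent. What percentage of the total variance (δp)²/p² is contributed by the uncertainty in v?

(δp/p)² = (1·δm/m)² + (1·δv/v)²
  m term: (1×0.0662)² = 0.00439
  v term: (1×0.0593)² = 0.00351
Total = 0.00790. Share from v = 0.00351/0.00790 = 0.445.

44.5%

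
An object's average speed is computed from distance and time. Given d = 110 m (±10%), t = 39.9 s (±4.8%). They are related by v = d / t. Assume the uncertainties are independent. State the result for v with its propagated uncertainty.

Products/powers → add relative errors in quadrature, weighted by exponent:
  (1·δd/d)² = (1×0.100)² = 0.0100;  (-1·δt/t)² = (-1×0.0480)² = 0.00230
δv/v = √(0.0123) = 0.111
v = 2.76 m/s, so δv = 0.111 × 2.76 = 0.306 m/s.

2.76 ± 0.306 m/s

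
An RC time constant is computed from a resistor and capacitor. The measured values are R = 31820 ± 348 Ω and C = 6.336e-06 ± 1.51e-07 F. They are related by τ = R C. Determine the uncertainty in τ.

0.00529 s

For a monomial τ ∝ R, C, fractional errors add in quadrature:
  (1·δR/R)² = (1×0.0109)² = 0.000120;  (1·δC/C)² = (1×0.0238)² = 0.000568
δτ/τ = √(0.000688) = 0.0262
τ = 0.2016 s, so δτ = 0.0262 × 0.2016 = 0.00529 s.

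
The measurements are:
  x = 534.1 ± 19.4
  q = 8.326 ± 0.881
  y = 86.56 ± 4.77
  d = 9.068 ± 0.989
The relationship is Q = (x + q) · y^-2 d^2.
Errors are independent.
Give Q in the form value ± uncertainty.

5.953 ± 1.47

Let u = x + q = 542.4. δu = √(δx² + δq²) = √(376 + 0.776) = 19.4, so δu/u = 0.0358.
Q is then a monomial in u, y, d:
δQ/Q = √((δu/u)² + (-2·δy/y)² + (2·δd/d)²) = √(0.00128 + 0.0121 + 0.0476) = 0.247
Q = 5.953, so δQ = 0.247 × 5.953 = 1.47.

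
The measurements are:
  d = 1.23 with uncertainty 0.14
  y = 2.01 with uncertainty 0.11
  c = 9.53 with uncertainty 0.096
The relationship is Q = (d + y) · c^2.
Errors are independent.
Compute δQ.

17.2

Let u = d + y = 3.24. δu = √(δd² + δy²) = √(0.0196 + 0.0121) = 0.178, so δu/u = 0.0550.
Q is then a monomial in u, c:
δQ/Q = √((δu/u)² + (2·δc/c)²) = √(0.00302 + 0.000406) = 0.0585
Q = 294, so δQ = 0.0585 × 294 = 17.2.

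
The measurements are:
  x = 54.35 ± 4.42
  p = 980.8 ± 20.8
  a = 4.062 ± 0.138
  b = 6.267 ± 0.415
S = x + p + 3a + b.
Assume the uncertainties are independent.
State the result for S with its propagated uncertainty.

Absolute uncertainties add in quadrature for a linear combination:
  (δx)² = 19.5;  (δp)² = 433;  (3·δa)² = 0.171;  (δb)² = 0.172
δS = √(453) = 21.3
S = 1054.

1054 ± 21.3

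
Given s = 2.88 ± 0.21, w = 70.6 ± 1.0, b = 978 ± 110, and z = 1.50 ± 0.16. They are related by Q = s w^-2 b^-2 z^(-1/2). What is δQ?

Products/powers → add relative errors in quadrature, weighted by exponent:
  (1·δs/s)² = (1×0.0729)² = 0.00532;  (-2·δw/w)² = (-2×0.0142)² = 0.000803;  (-2·δb/b)² = (-2×0.112)² = 0.0506;  (−½·δz/z)² = (-0.5×0.107)² = 0.00284
δQ/Q = √(0.0596) = 0.244
Q = 4.93e-10, so δQ = 0.244 × 4.93e-10 = 1.2e-10.

1.2e-10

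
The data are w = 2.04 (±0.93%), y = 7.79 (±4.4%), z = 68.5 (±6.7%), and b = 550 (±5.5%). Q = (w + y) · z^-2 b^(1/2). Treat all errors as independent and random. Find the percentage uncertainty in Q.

Let u = w + y = 9.83. δu = √(δw² + δy²) = √(0.000360 + 0.117) = 0.343, so δu/u = 0.0349.
Q is then a monomial in u, z, b:
δQ/Q = √((δu/u)² + (-2·δz/z)² + (½·δb/b)²) = √(0.00122 + 0.0180 + 0.000756) = 0.141

14.1%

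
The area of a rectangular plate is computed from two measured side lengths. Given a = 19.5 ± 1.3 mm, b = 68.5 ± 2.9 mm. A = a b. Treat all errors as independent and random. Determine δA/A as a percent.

Relative error in a monomial: (δA/A)² = Σ (nᵢ · δxᵢ/xᵢ)².
  (1·δa/a)² = (1×0.0667)² = 0.00444;  (1·δb/b)² = (1×0.0423)² = 0.00179
δA/A = √(0.00624) = 0.0790

7.90%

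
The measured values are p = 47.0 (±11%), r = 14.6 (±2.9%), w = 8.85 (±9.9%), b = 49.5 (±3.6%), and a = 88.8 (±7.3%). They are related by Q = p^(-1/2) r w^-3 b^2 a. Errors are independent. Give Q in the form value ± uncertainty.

Q is a product of powers, so relative uncertainties combine in quadrature:
  (−½·δp/p)² = (-0.5×0.110)² = 0.00302;  (1·δr/r)² = (1×0.0290)² = 0.000841;  (-3·δw/w)² = (-3×0.0990)² = 0.0882;  (2·δb/b)² = (2×0.0360)² = 0.00518;  (1·δa/a)² = (1×0.0730)² = 0.00533
δQ/Q = √(0.103) = 0.320
Q = 668, so δQ = 0.320 × 668 = 214.

668 ± 214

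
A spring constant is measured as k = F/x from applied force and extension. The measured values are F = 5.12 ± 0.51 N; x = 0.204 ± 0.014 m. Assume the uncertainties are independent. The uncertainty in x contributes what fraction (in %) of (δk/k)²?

32.2%

(δk/k)² = (1·δF/F)² + (-1·δx/x)²
  F term: (1×0.0996)² = 0.00992
  x term: (-1×0.0686)² = 0.00471
Total = 0.0146. Share from x = 0.00471/0.0146 = 0.322.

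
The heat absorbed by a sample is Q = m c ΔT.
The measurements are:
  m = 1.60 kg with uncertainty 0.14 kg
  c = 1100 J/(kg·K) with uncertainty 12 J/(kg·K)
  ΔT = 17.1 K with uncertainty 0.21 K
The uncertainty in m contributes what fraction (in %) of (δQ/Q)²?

96.6%

(δQ/Q)² = (1·δm/m)² + (1·δc/c)² + (1·δΔT/ΔT)²
  m term: (1×0.0875)² = 0.00766
  c term: (1×0.0109)² = 0.000119
  ΔT term: (1×0.0123)² = 0.000151
Total = 0.00793. Share from m = 0.00766/0.00793 = 0.966.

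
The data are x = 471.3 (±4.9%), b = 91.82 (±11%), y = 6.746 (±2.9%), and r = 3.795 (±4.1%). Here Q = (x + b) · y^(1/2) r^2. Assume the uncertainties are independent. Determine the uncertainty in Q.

1990

Let u = x + b = 563.1. δu = √(δx² + δb²) = √(533 + 102) = 25.2, so δu/u = 0.0448.
Q is then a monomial in u, y, r:
δQ/Q = √((δu/u)² + (½·δy/y)² + (2·δr/r)²) = √(0.00200 + 0.000210 + 0.00672) = 0.0945
Q = 21060, so δQ = 0.0945 × 21060 = 1990.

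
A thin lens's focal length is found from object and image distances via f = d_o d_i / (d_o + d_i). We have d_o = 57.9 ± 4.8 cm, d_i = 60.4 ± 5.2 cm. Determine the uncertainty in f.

∂f/∂d_o = (d_i/(d_o+d_i))² = 0.261;  ∂f/∂d_i = (d_o/(d_o+d_i))² = 0.240
δf = √((∂f/∂d_o · δd_o)² + (∂f/∂d_i · δd_i)²) = √(1.57 + 1.55) = 1.77 cm

1.77 cm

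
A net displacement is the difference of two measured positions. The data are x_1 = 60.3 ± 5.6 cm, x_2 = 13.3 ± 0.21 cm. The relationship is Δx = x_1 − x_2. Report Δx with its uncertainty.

Each term contributes (cᵢ δxᵢ)² to (δΔx)²:
  (δx_1)² = 31.4;  (δx_2)² = 0.0441
δΔx = √(31.4) = 5.60 cm
Δx = 47.0 cm.

47.0 ± 5.60 cm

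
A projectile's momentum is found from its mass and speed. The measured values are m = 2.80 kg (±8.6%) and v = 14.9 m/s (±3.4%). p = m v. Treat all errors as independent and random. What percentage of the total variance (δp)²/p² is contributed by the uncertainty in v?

(δp/p)² = (1·δm/m)² + (1·δv/v)²
  m term: (1×0.0860)² = 0.00740
  v term: (1×0.0340)² = 0.00116
Total = 0.00855. Share from v = 0.00116/0.00855 = 0.135.

13.5%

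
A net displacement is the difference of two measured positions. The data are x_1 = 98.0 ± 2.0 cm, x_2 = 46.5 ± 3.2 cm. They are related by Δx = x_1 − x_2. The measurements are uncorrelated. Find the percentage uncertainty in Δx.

7.33%

For a sum/difference, combine absolute errors in quadrature:
  (δx_1)² = 4.00;  (δx_2)² = 10.2
δΔx = √(14.2) = 3.77 cm
Δx = 51.5 cm, so δΔx/Δx = 3.77/51.5 = 0.0733.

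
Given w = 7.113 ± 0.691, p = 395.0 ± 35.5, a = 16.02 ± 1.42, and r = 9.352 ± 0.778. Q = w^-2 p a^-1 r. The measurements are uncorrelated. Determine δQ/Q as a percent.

24.6%

Since Q is a product/quotient, work with relative uncertainties:
  (-2·δw/w)² = (-2×0.0971)² = 0.0377;  (1·δp/p)² = (1×0.0899)² = 0.00808;  (-1·δa/a)² = (-1×0.0886)² = 0.00786;  (1·δr/r)² = (1×0.0832)² = 0.00692
δQ/Q = √(0.0606) = 0.246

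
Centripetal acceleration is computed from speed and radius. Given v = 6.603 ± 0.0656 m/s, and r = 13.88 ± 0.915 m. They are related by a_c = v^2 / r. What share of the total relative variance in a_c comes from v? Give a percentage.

(δa_c/a_c)² = (2·δv/v)² + (-1·δr/r)²
  v term: (2×0.00993)² = 0.000395
  r term: (-1×0.0659)² = 0.00435
Total = 0.00474. Share from v = 0.000395/0.00474 = 0.0833.

8.33%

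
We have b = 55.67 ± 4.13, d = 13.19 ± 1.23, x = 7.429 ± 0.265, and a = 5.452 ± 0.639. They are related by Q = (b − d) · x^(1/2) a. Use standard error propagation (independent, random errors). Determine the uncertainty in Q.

98.5

Let u = b − d = 42.48. δu = √(δb² + δd²) = √(17.1 + 1.51) = 4.31, so δu/u = 0.101.
Q is then a monomial in u, x, a:
δQ/Q = √((δu/u)² + (½·δx/x)² + (1·δa/a)²) = √(0.0103 + 0.000318 + 0.0137) = 0.156
Q = 631.3, so δQ = 0.156 × 631.3 = 98.5.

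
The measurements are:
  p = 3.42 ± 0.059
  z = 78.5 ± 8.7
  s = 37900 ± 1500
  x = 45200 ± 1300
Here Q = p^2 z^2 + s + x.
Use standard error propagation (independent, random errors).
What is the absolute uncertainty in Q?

Let w = p^2·z^2 = 72100. δw/w = √((2·δp/p)² + (2·δz/z)²) = √(0.00119 + 0.0491) = 0.224, so δw = 16200.
Q = w + s + x: δQ = √(δw² + δs² + δx²) = √(2.61e+08 + 2.25e+06 + 1.69e+06) = 16300

16300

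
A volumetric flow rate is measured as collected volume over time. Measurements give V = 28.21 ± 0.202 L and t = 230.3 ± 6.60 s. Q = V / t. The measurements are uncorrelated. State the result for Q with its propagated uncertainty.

0.1225 ± 0.00362 L/s

For a monomial Q ∝ V, t^-1, fractional errors add in quadrature:
  (1·δV/V)² = (1×0.00716)² = 5.13e-05;  (-1·δt/t)² = (-1×0.0287)² = 0.000821
δQ/Q = √(0.000873) = 0.0295
Q = 0.1225 L/s, so δQ = 0.0295 × 0.1225 = 0.00362 L/s.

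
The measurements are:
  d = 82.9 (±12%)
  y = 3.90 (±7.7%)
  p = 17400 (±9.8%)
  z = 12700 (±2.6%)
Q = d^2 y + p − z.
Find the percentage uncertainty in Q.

Let w = d^2·y = 26800. δw/w = √((2·δd/d)² + (1·δy/y)²) = √(0.0576 + 0.00593) = 0.252, so δw = 6760.
Q = w + p − z: δQ = √(δw² + δp² + δz²) = √(4.56e+07 + 2.91e+06 + 1.09e+05) = 6980
Q = 31500, so δQ/Q = 6980/31500 = 0.221.

22.1%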